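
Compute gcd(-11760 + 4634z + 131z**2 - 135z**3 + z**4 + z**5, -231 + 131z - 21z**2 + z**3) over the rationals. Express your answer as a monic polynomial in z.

21 - 10z + z**2

Apply the Euclidean algorithm:
  z**5 + z**4 - 135z**3 + 131z**2 + 4634z - 11760 = (z**2 + 22z + 196)(z**3 - 21z**2 + 131z - 231) + (1596z**2 - 15960z + 33516)
  z**3 - 21z**2 + 131z - 231 = ((1/1596)z - 11/1596)(1596z**2 - 15960z + 33516) + (0)
Last nonzero remainder: 1596z**2 - 15960z + 33516. Dividing through by 1596 gives the monic gcd z**2 - 10z + 21.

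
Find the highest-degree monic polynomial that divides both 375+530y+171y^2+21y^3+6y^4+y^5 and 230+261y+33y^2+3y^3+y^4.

5+6y+y^2

Apply the Euclidean algorithm:
  y^5+6y^4+21y^3+171y^2+530y+375 = (y+3)(y^4+3y^3+33y^2+261y+230) + (-21y^3-189y^2-483y-315)
  y^4+3y^3+33y^2+261y+230 = (-(1/21)y+2/7)(-21y^3-189y^2-483y-315) + (64y^2+384y+320)
  -21y^3-189y^2-483y-315 = (-(21/64)y-63/64)(64y^2+384y+320) + (0)
Last nonzero remainder: 64y^2+384y+320. Dividing through by 64 gives the monic gcd y^2+6y+5.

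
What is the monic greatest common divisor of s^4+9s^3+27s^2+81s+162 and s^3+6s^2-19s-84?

s+3

Apply the Euclidean algorithm:
  s^4+9s^3+27s^2+81s+162 = (s+3)(s^3+6s^2-19s-84) + (28s^2+222s+414)
  s^3+6s^2-19s-84 = ((1/28)s-27/392)(28s^2+222s+414) + (-(3625/196)s-10875/196)
  28s^2+222s+414 = (-(5488/3625)s-27048/3625)(-(3625/196)s-10875/196) + (0)
Last nonzero remainder: -(3625/196)s-10875/196. Dividing through by -3625/196 gives the monic gcd s+3.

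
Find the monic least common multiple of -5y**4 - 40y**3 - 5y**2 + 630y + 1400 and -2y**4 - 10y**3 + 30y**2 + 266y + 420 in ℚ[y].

Repeated division with remainder:
  -5y**4 - 40y**3 - 5y**2 + 630y + 1400 = (5/2)(-2y**4 - 10y**3 + 30y**2 + 266y + 420) + (-15y**3 - 80y**2 - 35y + 350)
  -2y**4 - 10y**3 + 30y**2 + 266y + 420 = ((2/15)y - 2/45)(-15y**3 - 80y**2 - 35y + 350) + ((280/9)y**2 + (1960/9)y + 3920/9)
  -15y**3 - 80y**2 - 35y + 350 = (-(27/56)y + 45/56)((280/9)y**2 + (1960/9)y + 3920/9) + (0)
Last nonzero remainder: (280/9)y**2 + (1960/9)y + 3920/9. Dividing through by 280/9 gives the monic gcd y**2 + 7y + 14.
Then lcm(f, g) = f·g / gcd(f, g); expanding and making the result monic gives the answer.

y**6 + 6y**5 - 30y**4 - 248y**3 - 43y**2 + 2450y + 4200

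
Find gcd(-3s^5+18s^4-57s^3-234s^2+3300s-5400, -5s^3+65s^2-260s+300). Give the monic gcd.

s^2-7s+10

Euclidean algorithm in ℚ[s]:
  -3s^5+18s^4-57s^3-234s^2+3300s-5400 = ((3/5)s^2+(21/5)s+174/5)(-5s^3+65s^2-260s+300) + (-1584s^2+11088s-15840)
  -5s^3+65s^2-260s+300 = ((5/1584)s-5/264)(-1584s^2+11088s-15840) + (0)
Last nonzero remainder: -1584s^2+11088s-15840. Dividing through by -1584 gives the monic gcd s^2-7s+10.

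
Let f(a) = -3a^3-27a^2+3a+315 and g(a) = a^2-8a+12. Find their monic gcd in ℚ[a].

By polynomial division,
  -3a^3-27a^2+3a+315 = (-3a-51)(a^2-8a+12) + (-369a+927)
  a^2-8a+12 = (-(1/369)a+25/1681)(-369a+927) + (-3003/1681)
  -369a+927 = ((206763/1001)a-519429/1001)(-3003/1681) + (0)
The last nonzero remainder is the constant -3003/1681, so the polynomials are coprime and gcd = 1.

1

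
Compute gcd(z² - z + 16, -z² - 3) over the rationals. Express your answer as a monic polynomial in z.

Euclidean algorithm in ℚ[z]:
  z² - z + 16 = (-1)(-z² - 3) + (-z + 13)
  -z² - 3 = (z + 13)(-z + 13) + (-172)
  -z + 13 = ((1/172)z - 13/172)(-172) + (0)
The last nonzero remainder is the constant -172, so the polynomials are coprime and gcd = 1.

1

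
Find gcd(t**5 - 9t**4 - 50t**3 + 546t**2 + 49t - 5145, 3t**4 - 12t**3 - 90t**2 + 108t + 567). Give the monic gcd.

Euclidean algorithm in ℚ[t]:
  t**5 - 9t**4 - 50t**3 + 546t**2 + 49t - 5145 = ((1/3)t - 5/3)(3t**4 - 12t**3 - 90t**2 + 108t + 567) + (-40t**3 + 360t**2 + 40t - 4200)
  3t**4 - 12t**3 - 90t**2 + 108t + 567 = (-(3/40)t - 3/8)(-40t**3 + 360t**2 + 40t - 4200) + (48t**2 - 192t - 1008)
  -40t**3 + 360t**2 + 40t - 4200 = (-(5/6)t + 25/6)(48t**2 - 192t - 1008) + (0)
Last nonzero remainder: 48t**2 - 192t - 1008. Dividing through by 48 gives the monic gcd t**2 - 4t - 21.

t**2 - 4t - 21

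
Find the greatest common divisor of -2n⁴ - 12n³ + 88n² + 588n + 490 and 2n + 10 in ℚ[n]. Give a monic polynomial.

Euclidean algorithm in ℚ[n]:
  -2n⁴ - 12n³ + 88n² + 588n + 490 = (-n³ - n² + 49n + 49)(2n + 10) + (0)
Last nonzero remainder: 2n + 10. Dividing through by 2 gives the monic gcd n + 5.

n + 5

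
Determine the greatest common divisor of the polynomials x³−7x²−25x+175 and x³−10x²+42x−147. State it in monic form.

x−7

Repeated division with remainder:
  x³−7x²−25x+175 = (x³−10x²+42x−147) + (3x²−67x+322)
  x³−10x²+42x−147 = ((1/3)x+37/9)(3x²−67x+322) + ((1891/9)x−13237/9)
  3x²−67x+322 = ((27/1891)x−414/1891)((1891/9)x−13237/9) + (0)
Last nonzero remainder: (1891/9)x−13237/9. Dividing through by 1891/9 gives the monic gcd x−7.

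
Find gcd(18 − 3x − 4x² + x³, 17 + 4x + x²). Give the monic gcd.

1

By polynomial division,
  x³ − 4x² − 3x + 18 = (x − 8)(x² + 4x + 17) + (12x + 154)
  x² + 4x + 17 = ((1/12)x − 53/72)(12x + 154) + (4693/36)
  12x + 154 = ((432/4693)x + 5544/4693)(4693/36) + (0)
The last nonzero remainder is the constant 4693/36, so the polynomials are coprime and gcd = 1.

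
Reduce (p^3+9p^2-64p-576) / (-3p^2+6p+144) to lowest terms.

By polynomial division,
  p^3+9p^2-64p-576 = (-(1/3)p-11/3)(-3p^2+6p+144) + (6p-48)
  -3p^2+6p+144 = (-(1/2)p-3)(6p-48) + (0)
Last nonzero remainder: 6p-48. Dividing through by 6 gives the monic gcd p-8.
Cancel p-8 from numerator and denominator to get the reduced form.

(-p^2-17p-72)/(3p+18)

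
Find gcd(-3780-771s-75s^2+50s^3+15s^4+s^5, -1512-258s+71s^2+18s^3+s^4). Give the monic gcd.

Repeated division with remainder:
  s^5+15s^4+50s^3-75s^2-771s-3780 = (s-3)(s^4+18s^3+71s^2-258s-1512) + (33s^3+396s^2-33s-8316)
  s^4+18s^3+71s^2-258s-1512 = ((1/33)s+2/11)(33s^3+396s^2-33s-8316) + (0)
Last nonzero remainder: 33s^3+396s^2-33s-8316. Dividing through by 33 gives the monic gcd s^3+12s^2-s-252.

-252-s+12s^2+s^3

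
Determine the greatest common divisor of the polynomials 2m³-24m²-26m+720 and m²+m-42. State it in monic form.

By polynomial division,
  2m³-24m²-26m+720 = (2m-26)(m²+m-42) + (84m-372)
  m²+m-42 = ((1/84)m+19/294)(84m-372) + (-880/49)
  84m-372 = (-(1029/220)m+4557/220)(-880/49) + (0)
The last nonzero remainder is the constant -880/49, so the polynomials are coprime and gcd = 1.

1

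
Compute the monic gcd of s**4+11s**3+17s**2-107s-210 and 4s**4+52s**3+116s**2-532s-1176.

By polynomial division,
  s**4+11s**3+17s**2-107s-210 = (1/4)(4s**4+52s**3+116s**2-532s-1176) + (-2s**3-12s**2+26s+84)
  4s**4+52s**3+116s**2-532s-1176 = (-2s-14)(-2s**3-12s**2+26s+84) + (0)
Last nonzero remainder: -2s**3-12s**2+26s+84. Dividing through by -2 gives the monic gcd s**3+6s**2-13s-42.

s**3+6s**2-13s-42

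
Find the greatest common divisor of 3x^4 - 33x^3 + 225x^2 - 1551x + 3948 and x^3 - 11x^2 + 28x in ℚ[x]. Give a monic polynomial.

Repeated division with remainder:
  3x^4 - 33x^3 + 225x^2 - 1551x + 3948 = (3x)(x^3 - 11x^2 + 28x) + (141x^2 - 1551x + 3948)
  x^3 - 11x^2 + 28x = ((1/141)x)(141x^2 - 1551x + 3948) + (0)
Last nonzero remainder: 141x^2 - 1551x + 3948. Dividing through by 141 gives the monic gcd x^2 - 11x + 28.

x^2 - 11x + 28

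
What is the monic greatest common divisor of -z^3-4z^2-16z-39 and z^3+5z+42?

z+3

Apply the Euclidean algorithm:
  -z^3-4z^2-16z-39 = (-1)(z^3+5z+42) + (-4z^2-11z+3)
  z^3+5z+42 = (-(1/4)z+11/16)(-4z^2-11z+3) + ((213/16)z+639/16)
  -4z^2-11z+3 = (-(64/213)z+16/213)((213/16)z+639/16) + (0)
Last nonzero remainder: (213/16)z+639/16. Dividing through by 213/16 gives the monic gcd z+3.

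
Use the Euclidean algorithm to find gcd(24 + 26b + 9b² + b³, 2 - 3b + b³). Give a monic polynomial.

Apply the Euclidean algorithm:
  b³ + 9b² + 26b + 24 = (b³ - 3b + 2) + (9b² + 29b + 22)
  b³ - 3b + 2 = ((1/9)b - 29/81)(9b² + 29b + 22) + ((400/81)b + 800/81)
  9b² + 29b + 22 = ((729/400)b + 891/400)((400/81)b + 800/81) + (0)
Last nonzero remainder: (400/81)b + 800/81. Dividing through by 400/81 gives the monic gcd b + 2.

2 + b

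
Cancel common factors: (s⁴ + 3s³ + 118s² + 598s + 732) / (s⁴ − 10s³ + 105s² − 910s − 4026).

By polynomial division,
  s⁴ + 3s³ + 118s² + 598s + 732 = (s⁴ − 10s³ + 105s² − 910s − 4026) + (13s³ + 13s² + 1508s + 4758)
  s⁴ − 10s³ + 105s² − 910s − 4026 = ((1/13)s − 11/13)(13s³ + 13s² + 1508s + 4758) + (0)
Last nonzero remainder: 13s³ + 13s² + 1508s + 4758. Dividing through by 13 gives the monic gcd s³ + s² + 116s + 366.
Cancel s³ + s² + 116s + 366 from numerator and denominator to get the reduced form.

(s + 2)/(s − 11)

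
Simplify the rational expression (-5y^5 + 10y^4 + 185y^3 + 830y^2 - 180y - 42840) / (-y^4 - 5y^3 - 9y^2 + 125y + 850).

(5y^3 - 35y^2 - 180y + 1260)/(y^2 - 25)

Repeated division with remainder:
  -5y^5 + 10y^4 + 185y^3 + 830y^2 - 180y - 42840 = (5y - 35)(-y^4 - 5y^3 - 9y^2 + 125y + 850) + (55y^3 - 110y^2 - 55y - 13090)
  -y^4 - 5y^3 - 9y^2 + 125y + 850 = (-(1/55)y - 7/55)(55y^3 - 110y^2 - 55y - 13090) + (-24y^2 - 120y - 816)
  55y^3 - 110y^2 - 55y - 13090 = (-(55/24)y + 385/24)(-24y^2 - 120y - 816) + (0)
Last nonzero remainder: -24y^2 - 120y - 816. Dividing through by -24 gives the monic gcd y^2 + 5y + 34.
Cancel y^2 + 5y + 34 from numerator and denominator to get the reduced form.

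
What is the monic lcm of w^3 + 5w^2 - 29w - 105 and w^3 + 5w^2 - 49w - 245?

By polynomial division,
  w^3 + 5w^2 - 29w - 105 = (w^3 + 5w^2 - 49w - 245) + (20w + 140)
  w^3 + 5w^2 - 49w - 245 = ((1/20)w^2 - (1/10)w - 7/4)(20w + 140) + (0)
Last nonzero remainder: 20w + 140. Dividing through by 20 gives the monic gcd w + 7.
Then lcm(f, g) = f·g / gcd(f, g); expanding and making the result monic gives the answer.

w^5 + 3w^4 - 74w^3 - 222w^2 + 1225w + 3675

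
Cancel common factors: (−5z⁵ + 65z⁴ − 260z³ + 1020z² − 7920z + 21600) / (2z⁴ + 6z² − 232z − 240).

(−5z² + 60z − 180)/(2z + 2)

By polynomial division,
  −5z⁵ + 65z⁴ − 260z³ + 1020z² − 7920z + 21600 = (−(5/2)z + 65/2)(2z⁴ + 6z² − 232z − 240) + (−245z³ + 245z² − 980z + 29400)
  2z⁴ + 6z² − 232z − 240 = (−(2/245)z − 2/245)(−245z³ + 245z² − 980z + 29400) + (0)
Last nonzero remainder: −245z³ + 245z² − 980z + 29400. Dividing through by −245 gives the monic gcd z³ − z² + 4z − 120.
Cancel z³ − z² + 4z − 120 from numerator and denominator to get the reduced form.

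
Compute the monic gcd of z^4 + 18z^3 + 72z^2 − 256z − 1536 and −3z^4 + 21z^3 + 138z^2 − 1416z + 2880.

z^2 + 4z − 32

By polynomial division,
  z^4 + 18z^3 + 72z^2 − 256z − 1536 = (−1/3)(−3z^4 + 21z^3 + 138z^2 − 1416z + 2880) + (25z^3 + 118z^2 − 728z − 576)
  −3z^4 + 21z^3 + 138z^2 − 1416z + 2880 = (−(3/25)z + 879/625)(25z^3 + 118z^2 − 728z − 576) + (−(72072/625)z^2 − (288288/625)z + 2306304/625)
  25z^3 + 118z^2 − 728z − 576 = (−(15625/72072)z − 625/4004)(−(72072/625)z^2 − (288288/625)z + 2306304/625) + (0)
Last nonzero remainder: −(72072/625)z^2 − (288288/625)z + 2306304/625. Dividing through by −72072/625 gives the monic gcd z^2 + 4z − 32.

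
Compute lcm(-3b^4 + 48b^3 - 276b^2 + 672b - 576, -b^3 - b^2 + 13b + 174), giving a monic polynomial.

Euclidean algorithm in ℚ[b]:
  -3b^4 + 48b^3 - 276b^2 + 672b - 576 = (3b - 51)(-b^3 - b^2 + 13b + 174) + (-366b^2 + 813b + 8298)
  -b^3 - b^2 + 13b + 174 = ((1/366)b + 131/14884)(-366b^2 + 813b + 8298) + (-(250463/14884)b + 751389/7442)
  -366b^2 + 813b + 8298 = ((5447544/250463)b + 20584572/250463)(-(250463/14884)b + 751389/7442) + (0)
Last nonzero remainder: -(250463/14884)b + 751389/7442. Dividing through by -250463/14884 gives the monic gcd b - 6.
Then lcm(f, g) = f·g / gcd(f, g); expanding and making the result monic gives the answer.

b^6 - 9b^5 + 9b^4 - 44b^3 + 1292b^2 - 5152b + 5568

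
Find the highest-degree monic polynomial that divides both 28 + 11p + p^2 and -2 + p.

1

Repeated division with remainder:
  p^2 + 11p + 28 = (p + 13)(p - 2) + (54)
  p - 2 = ((1/54)p - 1/27)(54) + (0)
The last nonzero remainder is the constant 54, so the polynomials are coprime and gcd = 1.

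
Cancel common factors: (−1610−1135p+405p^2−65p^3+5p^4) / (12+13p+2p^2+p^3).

Repeated division with remainder:
  5p^4−65p^3+405p^2−1135p−1610 = (5p−75)(p^3+2p^2+13p+12) + (490p^2−220p−710)
  p^3+2p^2+13p+12 = ((1/490)p+12/2401)(490p^2−220p−710) + ((37332/2401)p+37332/2401)
  490p^2−220p−710 = ((588245/18666)p−852355/18666)((37332/2401)p+37332/2401) + (0)
Last nonzero remainder: (37332/2401)p+37332/2401. Dividing through by 37332/2401 gives the monic gcd p+1.
Cancel p+1 from numerator and denominator to get the reduced form.

(−1610+475p−70p^2+5p^3)/(12+p+p^2)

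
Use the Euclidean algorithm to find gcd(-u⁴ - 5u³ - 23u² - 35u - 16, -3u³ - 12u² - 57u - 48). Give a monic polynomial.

Repeated division with remainder:
  -u⁴ - 5u³ - 23u² - 35u - 16 = ((1/3)u + 1/3)(-3u³ - 12u² - 57u - 48) + (0)
Last nonzero remainder: -3u³ - 12u² - 57u - 48. Dividing through by -3 gives the monic gcd u³ + 4u² + 19u + 16.

u³ + 4u² + 19u + 16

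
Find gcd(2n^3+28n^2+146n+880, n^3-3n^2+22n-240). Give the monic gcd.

n^2+3n+40

Euclidean algorithm in ℚ[n]:
  2n^3+28n^2+146n+880 = (2)(n^3-3n^2+22n-240) + (34n^2+102n+1360)
  n^3-3n^2+22n-240 = ((1/34)n-3/17)(34n^2+102n+1360) + (0)
Last nonzero remainder: 34n^2+102n+1360. Dividing through by 34 gives the monic gcd n^2+3n+40.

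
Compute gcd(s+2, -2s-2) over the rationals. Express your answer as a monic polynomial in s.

Euclidean algorithm in ℚ[s]:
  s+2 = (-1/2)(-2s-2) + (1)
  -2s-2 = (-2s-2)(1) + (0)
The last nonzero remainder is the constant 1, so the polynomials are coprime and gcd = 1.

1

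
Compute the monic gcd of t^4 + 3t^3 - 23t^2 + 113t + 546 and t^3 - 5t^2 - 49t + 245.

t + 7

Apply the Euclidean algorithm:
  t^4 + 3t^3 - 23t^2 + 113t + 546 = (t + 8)(t^3 - 5t^2 - 49t + 245) + (66t^2 + 260t - 1414)
  t^3 - 5t^2 - 49t + 245 = ((1/66)t - 295/2178)(66t^2 + 260t - 1414) + ((8320/1089)t + 58240/1089)
  66t^2 + 260t - 1414 = ((35937/4160)t - 109989/4160)((8320/1089)t + 58240/1089) + (0)
Last nonzero remainder: (8320/1089)t + 58240/1089. Dividing through by 8320/1089 gives the monic gcd t + 7.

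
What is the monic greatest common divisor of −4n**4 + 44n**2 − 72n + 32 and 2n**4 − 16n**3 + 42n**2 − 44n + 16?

n**3 − 4n**2 + 5n − 2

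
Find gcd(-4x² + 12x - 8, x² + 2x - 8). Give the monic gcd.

x - 2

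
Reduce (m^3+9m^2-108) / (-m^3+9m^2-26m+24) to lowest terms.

(-m^2-12m-36)/(m^2-6m+8)

By polynomial division,
  m^3+9m^2-108 = (-1)(-m^3+9m^2-26m+24) + (18m^2-26m-84)
  -m^3+9m^2-26m+24 = (-(1/18)m+34/81)(18m^2-26m-84) + (-(1600/81)m+1600/27)
  18m^2-26m-84 = (-(729/800)m-567/400)(-(1600/81)m+1600/27) + (0)
Last nonzero remainder: -(1600/81)m+1600/27. Dividing through by -1600/81 gives the monic gcd m-3.
Cancel m-3 from numerator and denominator to get the reduced form.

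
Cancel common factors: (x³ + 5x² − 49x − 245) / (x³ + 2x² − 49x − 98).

Apply the Euclidean algorithm:
  x³ + 5x² − 49x − 245 = (x³ + 2x² − 49x − 98) + (3x² − 147)
  x³ + 2x² − 49x − 98 = ((1/3)x + 2/3)(3x² − 147) + (0)
Last nonzero remainder: 3x² − 147. Dividing through by 3 gives the monic gcd x² − 49.
Cancel x² − 49 from numerator and denominator to get the reduced form.

(x + 5)/(x + 2)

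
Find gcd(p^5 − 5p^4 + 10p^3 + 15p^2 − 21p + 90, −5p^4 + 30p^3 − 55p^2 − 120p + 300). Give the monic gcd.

Repeated division with remainder:
  p^5 − 5p^4 + 10p^3 + 15p^2 − 21p + 90 = (−(1/5)p − 1/5)(−5p^4 + 30p^3 − 55p^2 − 120p + 300) + (5p^3 − 20p^2 + 15p + 150)
  −5p^4 + 30p^3 − 55p^2 − 120p + 300 = (−p + 2)(5p^3 − 20p^2 + 15p + 150) + (0)
Last nonzero remainder: 5p^3 − 20p^2 + 15p + 150. Dividing through by 5 gives the monic gcd p^3 − 4p^2 + 3p + 30.

p^3 − 4p^2 + 3p + 30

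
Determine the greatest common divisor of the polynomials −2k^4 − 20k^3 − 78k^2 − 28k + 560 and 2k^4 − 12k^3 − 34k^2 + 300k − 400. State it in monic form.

k^2 + 3k − 10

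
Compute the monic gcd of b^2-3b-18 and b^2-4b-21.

Euclidean algorithm in ℚ[b]:
  b^2-3b-18 = (b^2-4b-21) + (b+3)
  b^2-4b-21 = (b-7)(b+3) + (0)
The last nonzero remainder b+3 is already monic.

b+3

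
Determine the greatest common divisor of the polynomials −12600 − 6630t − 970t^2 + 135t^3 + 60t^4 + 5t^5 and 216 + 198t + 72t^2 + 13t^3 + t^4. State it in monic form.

By polynomial division,
  5t^5 + 60t^4 + 135t^3 − 970t^2 − 6630t − 12600 = (5t − 5)(t^4 + 13t^3 + 72t^2 + 198t + 216) + (−160t^3 − 1600t^2 − 6720t − 11520)
  t^4 + 13t^3 + 72t^2 + 198t + 216 = (−(1/160)t − 3/160)(−160t^3 − 1600t^2 − 6720t − 11520) + (0)
Last nonzero remainder: −160t^3 − 1600t^2 − 6720t − 11520. Dividing through by −160 gives the monic gcd t^3 + 10t^2 + 42t + 72.

72 + 42t + 10t^2 + t^3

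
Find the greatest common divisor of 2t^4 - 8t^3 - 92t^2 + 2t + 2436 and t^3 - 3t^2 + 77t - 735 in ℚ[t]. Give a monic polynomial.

t - 7

Apply the Euclidean algorithm:
  2t^4 - 8t^3 - 92t^2 + 2t + 2436 = (2t - 2)(t^3 - 3t^2 + 77t - 735) + (-252t^2 + 1626t + 966)
  t^3 - 3t^2 + 77t - 735 = (-(1/252)t - 145/10584)(-252t^2 + 1626t + 966) + ((181885/1764)t - 181885/252)
  -252t^2 + 1626t + 966 = (-(444528/181885)t - 243432/181885)((181885/1764)t - 181885/252) + (0)
Last nonzero remainder: (181885/1764)t - 181885/252. Dividing through by 181885/1764 gives the monic gcd t - 7.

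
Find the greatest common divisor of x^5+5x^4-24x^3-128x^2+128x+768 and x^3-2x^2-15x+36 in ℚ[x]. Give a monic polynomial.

x^2+x-12

By polynomial division,
  x^5+5x^4-24x^3-128x^2+128x+768 = (x^2+7x+5)(x^3-2x^2-15x+36) + (-49x^2-49x+588)
  x^3-2x^2-15x+36 = (-(1/49)x+3/49)(-49x^2-49x+588) + (0)
Last nonzero remainder: -49x^2-49x+588. Dividing through by -49 gives the monic gcd x^2+x-12.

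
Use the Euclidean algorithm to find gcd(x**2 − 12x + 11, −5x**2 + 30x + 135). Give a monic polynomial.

1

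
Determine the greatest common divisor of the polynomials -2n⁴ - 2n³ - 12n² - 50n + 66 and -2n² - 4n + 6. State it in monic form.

Repeated division with remainder:
  -2n⁴ - 2n³ - 12n² - 50n + 66 = (n² - n + 11)(-2n² - 4n + 6) + (0)
Last nonzero remainder: -2n² - 4n + 6. Dividing through by -2 gives the monic gcd n² + 2n - 3.

n² + 2n - 3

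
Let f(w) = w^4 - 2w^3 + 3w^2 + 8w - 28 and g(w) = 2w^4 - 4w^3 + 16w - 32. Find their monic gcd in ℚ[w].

w^2 - 4

Euclidean algorithm in ℚ[w]:
  w^4 - 2w^3 + 3w^2 + 8w - 28 = (1/2)(2w^4 - 4w^3 + 16w - 32) + (3w^2 - 12)
  2w^4 - 4w^3 + 16w - 32 = ((2/3)w^2 - (4/3)w + 8/3)(3w^2 - 12) + (0)
Last nonzero remainder: 3w^2 - 12. Dividing through by 3 gives the monic gcd w^2 - 4.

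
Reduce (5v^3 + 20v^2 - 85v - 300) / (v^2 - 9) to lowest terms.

(5v^2 + 5v - 100)/(v - 3)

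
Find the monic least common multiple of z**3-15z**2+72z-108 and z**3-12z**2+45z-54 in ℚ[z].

z**4-18z**3+117z**2-324z+324

By polynomial division,
  z**3-15z**2+72z-108 = (z**3-12z**2+45z-54) + (-3z**2+27z-54)
  z**3-12z**2+45z-54 = (-(1/3)z+1)(-3z**2+27z-54) + (0)
Last nonzero remainder: -3z**2+27z-54. Dividing through by -3 gives the monic gcd z**2-9z+18.
Then lcm(f, g) = f·g / gcd(f, g); expanding and making the result monic gives the answer.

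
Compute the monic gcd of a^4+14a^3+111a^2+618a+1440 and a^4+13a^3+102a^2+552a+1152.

a^3+9a^2+66a+288

Euclidean algorithm in ℚ[a]:
  a^4+14a^3+111a^2+618a+1440 = (a^4+13a^3+102a^2+552a+1152) + (a^3+9a^2+66a+288)
  a^4+13a^3+102a^2+552a+1152 = (a+4)(a^3+9a^2+66a+288) + (0)
The last nonzero remainder a^3+9a^2+66a+288 is already monic.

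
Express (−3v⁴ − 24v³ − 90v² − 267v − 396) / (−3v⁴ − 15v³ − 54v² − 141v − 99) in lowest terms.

(v + 4)/(v + 1)

Euclidean algorithm in ℚ[v]:
  −3v⁴ − 24v³ − 90v² − 267v − 396 = (−3v⁴ − 15v³ − 54v² − 141v − 99) + (−9v³ − 36v² − 126v − 297)
  −3v⁴ − 15v³ − 54v² − 141v − 99 = ((1/3)v + 1/3)(−9v³ − 36v² − 126v − 297) + (0)
Last nonzero remainder: −9v³ − 36v² − 126v − 297. Dividing through by −9 gives the monic gcd v³ + 4v² + 14v + 33.
Cancel v³ + 4v² + 14v + 33 from numerator and denominator to get the reduced form.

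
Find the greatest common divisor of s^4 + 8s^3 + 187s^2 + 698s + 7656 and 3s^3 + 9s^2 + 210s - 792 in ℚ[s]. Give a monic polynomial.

s^2 + 6s + 88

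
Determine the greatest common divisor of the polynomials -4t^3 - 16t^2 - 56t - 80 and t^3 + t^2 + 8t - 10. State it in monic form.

t^2 + 2t + 10

Apply the Euclidean algorithm:
  -4t^3 - 16t^2 - 56t - 80 = (-4)(t^3 + t^2 + 8t - 10) + (-12t^2 - 24t - 120)
  t^3 + t^2 + 8t - 10 = (-(1/12)t + 1/12)(-12t^2 - 24t - 120) + (0)
Last nonzero remainder: -12t^2 - 24t - 120. Dividing through by -12 gives the monic gcd t^2 + 2t + 10.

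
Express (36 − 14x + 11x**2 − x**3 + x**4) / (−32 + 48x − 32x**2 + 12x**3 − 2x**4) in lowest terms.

Repeated division with remainder:
  x**4 − x**3 + 11x**2 − 14x + 36 = (−1/2)(−2x**4 + 12x**3 − 32x**2 + 48x − 32) + (5x**3 − 5x**2 + 10x + 20)
  −2x**4 + 12x**3 − 32x**2 + 48x − 32 = (−(2/5)x + 2)(5x**3 − 5x**2 + 10x + 20) + (−18x**2 + 36x − 72)
  5x**3 − 5x**2 + 10x + 20 = (−(5/18)x − 5/18)(−18x**2 + 36x − 72) + (0)
Last nonzero remainder: −18x**2 + 36x − 72. Dividing through by −18 gives the monic gcd x**2 − 2x + 4.
Cancel x**2 − 2x + 4 from numerator and denominator to get the reduced form.

(−9 − x − x**2)/(8 − 8x + 2x**2)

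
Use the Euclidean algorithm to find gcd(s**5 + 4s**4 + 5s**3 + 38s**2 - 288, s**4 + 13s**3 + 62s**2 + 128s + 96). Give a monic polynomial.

Apply the Euclidean algorithm:
  s**5 + 4s**4 + 5s**3 + 38s**2 - 288 = (s - 9)(s**4 + 13s**3 + 62s**2 + 128s + 96) + (60s**3 + 468s**2 + 1056s + 576)
  s**4 + 13s**3 + 62s**2 + 128s + 96 = ((1/60)s + 13/150)(60s**3 + 468s**2 + 1056s + 576) + ((96/25)s**2 + (672/25)s + 1152/25)
  60s**3 + 468s**2 + 1056s + 576 = ((125/8)s + 25/2)((96/25)s**2 + (672/25)s + 1152/25) + (0)
Last nonzero remainder: (96/25)s**2 + (672/25)s + 1152/25. Dividing through by 96/25 gives the monic gcd s**2 + 7s + 12.

s**2 + 7s + 12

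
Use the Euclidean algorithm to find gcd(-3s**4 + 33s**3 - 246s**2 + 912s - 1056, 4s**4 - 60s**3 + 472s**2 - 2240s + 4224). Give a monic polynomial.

s**3 - 9s**2 + 64s - 176

Repeated division with remainder:
  -3s**4 + 33s**3 - 246s**2 + 912s - 1056 = (-3/4)(4s**4 - 60s**3 + 472s**2 - 2240s + 4224) + (-12s**3 + 108s**2 - 768s + 2112)
  4s**4 - 60s**3 + 472s**2 - 2240s + 4224 = (-(1/3)s + 2)(-12s**3 + 108s**2 - 768s + 2112) + (0)
Last nonzero remainder: -12s**3 + 108s**2 - 768s + 2112. Dividing through by -12 gives the monic gcd s**3 - 9s**2 + 64s - 176.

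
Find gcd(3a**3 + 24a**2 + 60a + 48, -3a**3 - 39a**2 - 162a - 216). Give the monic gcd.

a + 4

Apply the Euclidean algorithm:
  3a**3 + 24a**2 + 60a + 48 = (-1)(-3a**3 - 39a**2 - 162a - 216) + (-15a**2 - 102a - 168)
  -3a**3 - 39a**2 - 162a - 216 = ((1/5)a + 31/25)(-15a**2 - 102a - 168) + (-(48/25)a - 192/25)
  -15a**2 - 102a - 168 = ((125/16)a + 175/8)(-(48/25)a - 192/25) + (0)
Last nonzero remainder: -(48/25)a - 192/25. Dividing through by -48/25 gives the monic gcd a + 4.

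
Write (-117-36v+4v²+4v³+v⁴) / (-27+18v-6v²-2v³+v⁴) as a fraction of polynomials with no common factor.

Apply the Euclidean algorithm:
  v⁴+4v³+4v²-36v-117 = (v⁴-2v³-6v²+18v-27) + (6v³+10v²-54v-90)
  v⁴-2v³-6v²+18v-27 = ((1/6)v-11/18)(6v³+10v²-54v-90) + ((82/9)v²-82)
  6v³+10v²-54v-90 = ((27/41)v+45/41)((82/9)v²-82) + (0)
Last nonzero remainder: (82/9)v²-82. Dividing through by 82/9 gives the monic gcd v²-9.
Cancel v²-9 from numerator and denominator to get the reduced form.

(13+4v+v²)/(3-2v+v²)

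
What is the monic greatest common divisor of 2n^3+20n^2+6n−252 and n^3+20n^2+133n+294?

By polynomial division,
  2n^3+20n^2+6n−252 = (2)(n^3+20n^2+133n+294) + (−20n^2−260n−840)
  n^3+20n^2+133n+294 = (−(1/20)n−7/20)(−20n^2−260n−840) + (0)
Last nonzero remainder: −20n^2−260n−840. Dividing through by −20 gives the monic gcd n^2+13n+42.

n^2+13n+42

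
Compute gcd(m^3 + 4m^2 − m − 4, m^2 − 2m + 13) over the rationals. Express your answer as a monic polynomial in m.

Repeated division with remainder:
  m^3 + 4m^2 − m − 4 = (m + 6)(m^2 − 2m + 13) + (−2m − 82)
  m^2 − 2m + 13 = (−(1/2)m + 43/2)(−2m − 82) + (1776)
  −2m − 82 = (−(1/888)m − 41/888)(1776) + (0)
The last nonzero remainder is the constant 1776, so the polynomials are coprime and gcd = 1.

1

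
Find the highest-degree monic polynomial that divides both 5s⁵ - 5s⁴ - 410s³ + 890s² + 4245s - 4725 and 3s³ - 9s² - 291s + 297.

s² + 8s - 9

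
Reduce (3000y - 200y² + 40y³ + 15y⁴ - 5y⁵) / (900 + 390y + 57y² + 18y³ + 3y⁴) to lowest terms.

(30y - 5y²)/(9 + 3y)

Euclidean algorithm in ℚ[y]:
  -5y⁵ + 15y⁴ + 40y³ - 200y² + 3000y = (-(5/3)y + 15)(3y⁴ + 18y³ + 57y² + 390y + 900) + (-135y³ - 405y² - 1350y - 13500)
  3y⁴ + 18y³ + 57y² + 390y + 900 = (-(1/45)y - 1/15)(-135y³ - 405y² - 1350y - 13500) + (0)
Last nonzero remainder: -135y³ - 405y² - 1350y - 13500. Dividing through by -135 gives the monic gcd y³ + 3y² + 10y + 100.
Cancel y³ + 3y² + 10y + 100 from numerator and denominator to get the reduced form.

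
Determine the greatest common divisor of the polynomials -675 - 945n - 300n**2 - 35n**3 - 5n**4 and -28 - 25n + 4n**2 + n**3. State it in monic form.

Repeated division with remainder:
  -5n**4 - 35n**3 - 300n**2 - 945n - 675 = (-5n - 15)(n**3 + 4n**2 - 25n - 28) + (-365n**2 - 1460n - 1095)
  n**3 + 4n**2 - 25n - 28 = (-(1/365)n)(-365n**2 - 1460n - 1095) + (-28n - 28)
  -365n**2 - 1460n - 1095 = ((365/28)n + 1095/28)(-28n - 28) + (0)
Last nonzero remainder: -28n - 28. Dividing through by -28 gives the monic gcd n + 1.

1 + n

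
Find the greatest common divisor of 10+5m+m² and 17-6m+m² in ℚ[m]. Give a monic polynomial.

By polynomial division,
  m²+5m+10 = (m²-6m+17) + (11m-7)
  m²-6m+17 = ((1/11)m-59/121)(11m-7) + (1644/121)
  11m-7 = ((1331/1644)m-847/1644)(1644/121) + (0)
The last nonzero remainder is the constant 1644/121, so the polynomials are coprime and gcd = 1.

1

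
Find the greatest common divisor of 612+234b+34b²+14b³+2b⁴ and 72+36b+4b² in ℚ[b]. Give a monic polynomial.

By polynomial division,
  2b⁴+14b³+34b²+234b+612 = ((1/2)b²-b+17/2)(4b²+36b+72) + (0)
Last nonzero remainder: 4b²+36b+72. Dividing through by 4 gives the monic gcd b²+9b+18.

18+9b+b²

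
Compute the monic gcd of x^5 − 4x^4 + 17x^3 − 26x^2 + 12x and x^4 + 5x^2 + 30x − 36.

x^3 − 3x^2 + 14x − 12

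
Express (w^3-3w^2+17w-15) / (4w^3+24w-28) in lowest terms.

Repeated division with remainder:
  w^3-3w^2+17w-15 = (1/4)(4w^3+24w-28) + (-3w^2+11w-8)
  4w^3+24w-28 = (-(4/3)w-44/9)(-3w^2+11w-8) + ((604/9)w-604/9)
  -3w^2+11w-8 = (-(27/604)w+18/151)((604/9)w-604/9) + (0)
Last nonzero remainder: (604/9)w-604/9. Dividing through by 604/9 gives the monic gcd w-1.
Cancel w-1 from numerator and denominator to get the reduced form.

(w^2-2w+15)/(4w^2+4w+28)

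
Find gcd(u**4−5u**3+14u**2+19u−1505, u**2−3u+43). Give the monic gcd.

Repeated division with remainder:
  u**4−5u**3+14u**2+19u−1505 = (u**2−2u−35)(u**2−3u+43) + (0)
The last nonzero remainder u**2−3u+43 is already monic.

u**2−3u+43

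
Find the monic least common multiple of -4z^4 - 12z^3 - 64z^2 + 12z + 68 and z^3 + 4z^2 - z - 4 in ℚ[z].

Euclidean algorithm in ℚ[z]:
  -4z^4 - 12z^3 - 64z^2 + 12z + 68 = (-4z + 4)(z^3 + 4z^2 - z - 4) + (-84z^2 + 84)
  z^3 + 4z^2 - z - 4 = (-(1/84)z - 1/21)(-84z^2 + 84) + (0)
Last nonzero remainder: -84z^2 + 84. Dividing through by -84 gives the monic gcd z^2 - 1.
Then lcm(f, g) = f·g / gcd(f, g); expanding and making the result monic gives the answer.

z^5 + 7z^4 + 28z^3 + 61z^2 - 29z - 68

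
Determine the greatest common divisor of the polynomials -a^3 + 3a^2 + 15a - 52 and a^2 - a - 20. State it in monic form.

a + 4

By polynomial division,
  -a^3 + 3a^2 + 15a - 52 = (-a + 2)(a^2 - a - 20) + (-3a - 12)
  a^2 - a - 20 = (-(1/3)a + 5/3)(-3a - 12) + (0)
Last nonzero remainder: -3a - 12. Dividing through by -3 gives the monic gcd a + 4.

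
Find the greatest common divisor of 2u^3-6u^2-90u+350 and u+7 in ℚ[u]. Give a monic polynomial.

u+7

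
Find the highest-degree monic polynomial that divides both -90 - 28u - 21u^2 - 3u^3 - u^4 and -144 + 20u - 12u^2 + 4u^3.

Apply the Euclidean algorithm:
  -u^4 - 3u^3 - 21u^2 - 28u - 90 = (-(1/4)u - 3/2)(4u^3 - 12u^2 + 20u - 144) + (-34u^2 - 34u - 306)
  4u^3 - 12u^2 + 20u - 144 = (-(2/17)u + 8/17)(-34u^2 - 34u - 306) + (0)
Last nonzero remainder: -34u^2 - 34u - 306. Dividing through by -34 gives the monic gcd u^2 + u + 9.

9 + u + u^2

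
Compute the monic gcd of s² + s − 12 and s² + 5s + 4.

s + 4

Euclidean algorithm in ℚ[s]:
  s² + s − 12 = (s² + 5s + 4) + (−4s − 16)
  s² + 5s + 4 = (−(1/4)s − 1/4)(−4s − 16) + (0)
Last nonzero remainder: −4s − 16. Dividing through by −4 gives the monic gcd s + 4.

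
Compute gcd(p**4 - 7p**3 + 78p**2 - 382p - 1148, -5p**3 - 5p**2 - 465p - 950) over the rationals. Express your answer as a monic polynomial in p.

By polynomial division,
  p**4 - 7p**3 + 78p**2 - 382p - 1148 = (-(1/5)p + 8/5)(-5p**3 - 5p**2 - 465p - 950) + (-7p**2 + 172p + 372)
  -5p**3 - 5p**2 - 465p - 950 = ((5/7)p + 895/49)(-7p**2 + 172p + 372) + (-(189745/49)p - 379490/49)
  -7p**2 + 172p + 372 = ((343/189745)p - 9114/189745)(-(189745/49)p - 379490/49) + (0)
Last nonzero remainder: -(189745/49)p - 379490/49. Dividing through by -189745/49 gives the monic gcd p + 2.

p + 2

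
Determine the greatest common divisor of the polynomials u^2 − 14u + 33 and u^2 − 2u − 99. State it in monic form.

u − 11

By polynomial division,
  u^2 − 14u + 33 = (u^2 − 2u − 99) + (−12u + 132)
  u^2 − 2u − 99 = (−(1/12)u − 3/4)(−12u + 132) + (0)
Last nonzero remainder: −12u + 132. Dividing through by −12 gives the monic gcd u − 11.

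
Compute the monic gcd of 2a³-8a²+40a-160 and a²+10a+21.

Euclidean algorithm in ℚ[a]:
  2a³-8a²+40a-160 = (2a-28)(a²+10a+21) + (278a+428)
  a²+10a+21 = ((1/278)a+588/19321)(278a+428) + (154077/19321)
  278a+428 = ((5371238/154077)a+8269388/154077)(154077/19321) + (0)
The last nonzero remainder is the constant 154077/19321, so the polynomials are coprime and gcd = 1.

1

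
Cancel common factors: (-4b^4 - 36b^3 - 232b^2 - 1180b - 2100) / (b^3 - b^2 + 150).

(-4b^3 - 16b^2 - 152b - 420)/(b^2 - 6b + 30)

Repeated division with remainder:
  -4b^4 - 36b^3 - 232b^2 - 1180b - 2100 = (-4b - 40)(b^3 - b^2 + 150) + (-272b^2 - 580b + 3900)
  b^3 - b^2 + 150 = (-(1/272)b + 213/18496)(-272b^2 - 580b + 3900) + ((97185/4624)b + 485925/4624)
  -272b^2 - 580b + 3900 = (-(1257728/97185)b + 240448/6479)((97185/4624)b + 485925/4624) + (0)
Last nonzero remainder: (97185/4624)b + 485925/4624. Dividing through by 97185/4624 gives the monic gcd b + 5.
Cancel b + 5 from numerator and denominator to get the reduced form.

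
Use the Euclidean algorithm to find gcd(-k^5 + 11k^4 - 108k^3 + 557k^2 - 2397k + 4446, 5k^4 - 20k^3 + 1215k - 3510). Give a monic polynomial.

k^3 - 10k^2 + 60k - 117

Euclidean algorithm in ℚ[k]:
  -k^5 + 11k^4 - 108k^3 + 557k^2 - 2397k + 4446 = (-(1/5)k + 7/5)(5k^4 - 20k^3 + 1215k - 3510) + (-80k^3 + 800k^2 - 4800k + 9360)
  5k^4 - 20k^3 + 1215k - 3510 = (-(1/16)k - 3/8)(-80k^3 + 800k^2 - 4800k + 9360) + (0)
Last nonzero remainder: -80k^3 + 800k^2 - 4800k + 9360. Dividing through by -80 gives the monic gcd k^3 - 10k^2 + 60k - 117.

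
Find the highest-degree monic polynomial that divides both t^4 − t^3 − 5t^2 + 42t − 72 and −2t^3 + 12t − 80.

Apply the Euclidean algorithm:
  t^4 − t^3 − 5t^2 + 42t − 72 = (−(1/2)t + 1/2)(−2t^3 + 12t − 80) + (t^2 − 4t − 32)
  −2t^3 + 12t − 80 = (−2t − 8)(t^2 − 4t − 32) + (−84t − 336)
  t^2 − 4t − 32 = (−(1/84)t + 2/21)(−84t − 336) + (0)
Last nonzero remainder: −84t − 336. Dividing through by −84 gives the monic gcd t + 4.

t + 4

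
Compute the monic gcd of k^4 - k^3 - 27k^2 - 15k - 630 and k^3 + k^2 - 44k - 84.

k^2 - k - 42

Euclidean algorithm in ℚ[k]:
  k^4 - k^3 - 27k^2 - 15k - 630 = (k - 2)(k^3 + k^2 - 44k - 84) + (19k^2 - 19k - 798)
  k^3 + k^2 - 44k - 84 = ((1/19)k + 2/19)(19k^2 - 19k - 798) + (0)
Last nonzero remainder: 19k^2 - 19k - 798. Dividing through by 19 gives the monic gcd k^2 - k - 42.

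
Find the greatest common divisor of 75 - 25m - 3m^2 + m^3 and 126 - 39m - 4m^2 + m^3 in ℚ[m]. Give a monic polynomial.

Euclidean algorithm in ℚ[m]:
  m^3 - 3m^2 - 25m + 75 = (m^3 - 4m^2 - 39m + 126) + (m^2 + 14m - 51)
  m^3 - 4m^2 - 39m + 126 = (m - 18)(m^2 + 14m - 51) + (264m - 792)
  m^2 + 14m - 51 = ((1/264)m + 17/264)(264m - 792) + (0)
Last nonzero remainder: 264m - 792. Dividing through by 264 gives the monic gcd m - 3.

-3 + m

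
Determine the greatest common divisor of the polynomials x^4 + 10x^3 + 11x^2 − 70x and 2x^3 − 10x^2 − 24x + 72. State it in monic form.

x − 2

Apply the Euclidean algorithm:
  x^4 + 10x^3 + 11x^2 − 70x = ((1/2)x + 15/2)(2x^3 − 10x^2 − 24x + 72) + (98x^2 + 74x − 540)
  2x^3 − 10x^2 − 24x + 72 = ((1/49)x − 282/2401)(98x^2 + 74x − 540) + (−(10296/2401)x + 20592/2401)
  98x^2 + 74x − 540 = (−(117649/5148)x − 36015/572)(−(10296/2401)x + 20592/2401) + (0)
Last nonzero remainder: −(10296/2401)x + 20592/2401. Dividing through by −10296/2401 gives the monic gcd x − 2.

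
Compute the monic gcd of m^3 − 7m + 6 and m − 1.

m − 1

By polynomial division,
  m^3 − 7m + 6 = (m^2 + m − 6)(m − 1) + (0)
The last nonzero remainder m − 1 is already monic.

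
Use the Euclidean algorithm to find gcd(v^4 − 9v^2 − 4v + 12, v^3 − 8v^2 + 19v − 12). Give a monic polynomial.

Repeated division with remainder:
  v^4 − 9v^2 − 4v + 12 = (v + 8)(v^3 − 8v^2 + 19v − 12) + (36v^2 − 144v + 108)
  v^3 − 8v^2 + 19v − 12 = ((1/36)v − 1/9)(36v^2 − 144v + 108) + (0)
Last nonzero remainder: 36v^2 − 144v + 108. Dividing through by 36 gives the monic gcd v^2 − 4v + 3.

v^2 − 4v + 3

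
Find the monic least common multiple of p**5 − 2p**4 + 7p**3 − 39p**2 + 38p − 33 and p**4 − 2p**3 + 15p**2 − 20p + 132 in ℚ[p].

Apply the Euclidean algorithm:
  p**5 − 2p**4 + 7p**3 − 39p**2 + 38p − 33 = (p)(p**4 − 2p**3 + 15p**2 − 20p + 132) + (−8p**3 − 19p**2 − 94p − 33)
  p**4 − 2p**3 + 15p**2 − 20p + 132 = (−(1/8)p + 35/64)(−8p**3 − 19p**2 − 94p − 33) + ((873/64)p**2 + (873/32)p + 9603/64)
  −8p**3 − 19p**2 − 94p − 33 = (−(512/873)p − 64/291)((873/64)p**2 + (873/32)p + 9603/64) + (0)
Last nonzero remainder: (873/64)p**2 + (873/32)p + 9603/64. Dividing through by 873/64 gives the monic gcd p**2 + 2p + 11.
Then lcm(f, g) = f·g / gcd(f, g); expanding and making the result monic gives the answer.

p**7 − 6p**6 + 27p**5 − 91p**4 + 278p**3 − 653p**2 + 588p − 396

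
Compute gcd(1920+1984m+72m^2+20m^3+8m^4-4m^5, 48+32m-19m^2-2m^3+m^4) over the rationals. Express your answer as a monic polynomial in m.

4+5m+m^2

Repeated division with remainder:
  -4m^5+8m^4+20m^3+72m^2+1984m+1920 = (-4m)(m^4-2m^3-19m^2+32m+48) + (-56m^3+200m^2+2176m+1920)
  m^4-2m^3-19m^2+32m+48 = (-(1/56)m-11/392)(-56m^3+200m^2+2176m+1920) + ((1248/49)m^2+(6240/49)m+4992/49)
  -56m^3+200m^2+2176m+1920 = (-(343/156)m+245/13)((1248/49)m^2+(6240/49)m+4992/49) + (0)
Last nonzero remainder: (1248/49)m^2+(6240/49)m+4992/49. Dividing through by 1248/49 gives the monic gcd m^2+5m+4.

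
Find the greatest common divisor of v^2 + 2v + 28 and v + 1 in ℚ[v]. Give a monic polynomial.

By polynomial division,
  v^2 + 2v + 28 = (v + 1)(v + 1) + (27)
  v + 1 = ((1/27)v + 1/27)(27) + (0)
The last nonzero remainder is the constant 27, so the polynomials are coprime and gcd = 1.

1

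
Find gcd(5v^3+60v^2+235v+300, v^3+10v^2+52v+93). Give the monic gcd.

v+3

Euclidean algorithm in ℚ[v]:
  5v^3+60v^2+235v+300 = (5)(v^3+10v^2+52v+93) + (10v^2−25v−165)
  v^3+10v^2+52v+93 = ((1/10)v+5/4)(10v^2−25v−165) + ((399/4)v+1197/4)
  10v^2−25v−165 = ((40/399)v−220/399)((399/4)v+1197/4) + (0)
Last nonzero remainder: (399/4)v+1197/4. Dividing through by 399/4 gives the monic gcd v+3.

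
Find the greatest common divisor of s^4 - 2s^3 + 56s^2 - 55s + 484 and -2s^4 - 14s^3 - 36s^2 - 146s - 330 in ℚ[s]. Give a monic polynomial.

s^2 - s + 11

Apply the Euclidean algorithm:
  s^4 - 2s^3 + 56s^2 - 55s + 484 = (-1/2)(-2s^4 - 14s^3 - 36s^2 - 146s - 330) + (-9s^3 + 38s^2 - 128s + 319)
  -2s^4 - 14s^3 - 36s^2 - 146s - 330 = ((2/9)s + 202/81)(-9s^3 + 38s^2 - 128s + 319) + (-(8288/81)s^2 + (8288/81)s - 91168/81)
  -9s^3 + 38s^2 - 128s + 319 = ((729/8288)s - 2349/8288)(-(8288/81)s^2 + (8288/81)s - 91168/81) + (0)
Last nonzero remainder: -(8288/81)s^2 + (8288/81)s - 91168/81. Dividing through by -8288/81 gives the monic gcd s^2 - s + 11.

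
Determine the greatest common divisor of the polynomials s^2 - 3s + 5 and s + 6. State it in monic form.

By polynomial division,
  s^2 - 3s + 5 = (s - 9)(s + 6) + (59)
  s + 6 = ((1/59)s + 6/59)(59) + (0)
The last nonzero remainder is the constant 59, so the polynomials are coprime and gcd = 1.

1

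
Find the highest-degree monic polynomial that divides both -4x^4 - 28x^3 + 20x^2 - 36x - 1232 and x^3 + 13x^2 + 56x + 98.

x + 7

By polynomial division,
  -4x^4 - 28x^3 + 20x^2 - 36x - 1232 = (-4x + 24)(x^3 + 13x^2 + 56x + 98) + (-68x^2 - 988x - 3584)
  x^3 + 13x^2 + 56x + 98 = (-(1/68)x + 13/578)(-68x^2 - 988x - 3584) + ((7374/289)x + 51618/289)
  -68x^2 - 988x - 3584 = (-(9826/3687)x - 73984/3687)((7374/289)x + 51618/289) + (0)
Last nonzero remainder: (7374/289)x + 51618/289. Dividing through by 7374/289 gives the monic gcd x + 7.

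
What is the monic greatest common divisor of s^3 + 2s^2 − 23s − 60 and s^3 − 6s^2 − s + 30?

s − 5

Apply the Euclidean algorithm:
  s^3 + 2s^2 − 23s − 60 = (s^3 − 6s^2 − s + 30) + (8s^2 − 22s − 90)
  s^3 − 6s^2 − s + 30 = ((1/8)s − 13/32)(8s^2 − 22s − 90) + ((21/16)s − 105/16)
  8s^2 − 22s − 90 = ((128/21)s + 96/7)((21/16)s − 105/16) + (0)
Last nonzero remainder: (21/16)s − 105/16. Dividing through by 21/16 gives the monic gcd s − 5.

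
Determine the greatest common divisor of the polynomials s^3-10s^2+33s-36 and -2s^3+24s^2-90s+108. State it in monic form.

s^2-6s+9

Apply the Euclidean algorithm:
  s^3-10s^2+33s-36 = (-1/2)(-2s^3+24s^2-90s+108) + (2s^2-12s+18)
  -2s^3+24s^2-90s+108 = (-s+6)(2s^2-12s+18) + (0)
Last nonzero remainder: 2s^2-12s+18. Dividing through by 2 gives the monic gcd s^2-6s+9.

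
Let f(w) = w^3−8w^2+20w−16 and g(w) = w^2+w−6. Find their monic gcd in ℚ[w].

w−2

By polynomial division,
  w^3−8w^2+20w−16 = (w−9)(w^2+w−6) + (35w−70)
  w^2+w−6 = ((1/35)w+3/35)(35w−70) + (0)
Last nonzero remainder: 35w−70. Dividing through by 35 gives the monic gcd w−2.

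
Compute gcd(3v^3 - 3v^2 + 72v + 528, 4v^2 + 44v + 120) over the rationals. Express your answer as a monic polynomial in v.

1

Repeated division with remainder:
  3v^3 - 3v^2 + 72v + 528 = ((3/4)v - 9)(4v^2 + 44v + 120) + (378v + 1608)
  4v^2 + 44v + 120 = ((2/189)v + 850/11907)(378v + 1608) + (20680/3969)
  378v + 1608 = ((750141/10340)v + 797769/2585)(20680/3969) + (0)
The last nonzero remainder is the constant 20680/3969, so the polynomials are coprime and gcd = 1.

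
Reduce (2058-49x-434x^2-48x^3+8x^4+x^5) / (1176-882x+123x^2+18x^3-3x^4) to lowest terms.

(-21-10x-x^2)/(-12+3x)

By polynomial division,
  x^5+8x^4-48x^3-434x^2-49x+2058 = (-(1/3)x-14/3)(-3x^4+18x^3+123x^2-882x+1176) + (77x^3-154x^2-3773x+7546)
  -3x^4+18x^3+123x^2-882x+1176 = (-(3/77)x+12/77)(77x^3-154x^2-3773x+7546) + (0)
Last nonzero remainder: 77x^3-154x^2-3773x+7546. Dividing through by 77 gives the monic gcd x^3-2x^2-49x+98.
Cancel x^3-2x^2-49x+98 from numerator and denominator to get the reduced form.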